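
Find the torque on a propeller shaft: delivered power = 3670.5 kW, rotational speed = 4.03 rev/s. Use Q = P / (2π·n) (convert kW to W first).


Formula: Q = P_W / (2 * pi * n)
Step 1 — P_W = 3670.5 kW * 1000 = 3670500.0 W
Step 2 — 2 * pi * n = 2 * pi * 4.03 = 25.321237
Step 3 — Q = 3670500.0 / 25.321237 ≈ 144960 N·m (5 s.f.)

144960 N·m


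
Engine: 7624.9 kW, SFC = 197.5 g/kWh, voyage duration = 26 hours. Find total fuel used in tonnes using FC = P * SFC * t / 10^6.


Formula: FC (tonnes) = P * SFC * t / 1,000,000
Step 1 — P * SFC * t = 7624.9 * 197.5 * 26 = 39153861.5 g
Step 2 — FC (tonnes) = 39153861.5 / 1,000,000 ≈ 39.154 tonnes (5 s.f.)

39.154 tonnes


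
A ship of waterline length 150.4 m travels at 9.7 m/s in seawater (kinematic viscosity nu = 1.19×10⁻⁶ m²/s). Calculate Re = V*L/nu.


Formula: Re = V * L / nu
Step 1 — V * L = 9.7 * 150.4 = 1458.88 m^2/s
Step 2 — Re = 1458.88 / 1.19e-6 = 1.23e+09

1.23e+09


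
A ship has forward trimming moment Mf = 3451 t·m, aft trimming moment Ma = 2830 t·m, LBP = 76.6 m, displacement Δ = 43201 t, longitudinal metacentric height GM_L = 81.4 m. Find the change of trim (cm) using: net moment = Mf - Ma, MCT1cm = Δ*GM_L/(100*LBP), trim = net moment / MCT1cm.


Formula: net trimming moment = Mf - Ma; MCT1cm = Δ*GM_L/(100*LBP); trim = net moment / MCT1cm
Step 1 — net trimming moment = 3451 - 2830 = 621 t·m
Step 2 — MCT1cm = 43201 * 81.4 / (100 * 76.6) = 459.0811 t·m/cm
Step 3 — trim = 621 / 459.0811 ≈ 1.3527 cm (5 s.f.)

1.3527 cm


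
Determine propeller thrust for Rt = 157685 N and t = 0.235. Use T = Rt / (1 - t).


Formula: T = Rt / (1 - t)
Step 1 — (1 - t) = 1 - 0.235 = 0.765
Step 2 — T = 157685 / 0.765 ≈ 206120 N (5 s.f.)

206120 N


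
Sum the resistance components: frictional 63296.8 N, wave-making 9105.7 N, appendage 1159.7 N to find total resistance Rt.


Formula: Rt = Rf + Rw + Ra
Substituting: Rt = 63296.8 + 9105.7 + 1159.7
Result: Rt = 73562.2 N

73562.2 N


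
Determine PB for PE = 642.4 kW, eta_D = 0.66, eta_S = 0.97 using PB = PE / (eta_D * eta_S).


Formula: PB = PE / (eta_D * eta_S)
Step 1 — combined efficiency = eta_D * eta_S = 0.66 * 0.97 = 0.6402
Step 2 — PB = 642.4 / 0.6402 ≈ 1003.4 kW (5 s.f.)

1003.4 kW


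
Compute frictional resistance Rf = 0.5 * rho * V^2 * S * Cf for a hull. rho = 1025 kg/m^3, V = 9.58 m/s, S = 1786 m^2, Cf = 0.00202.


Formula: Rf = 0.5 * rho * V^2 * S * Cf
Step 1 — V^2 = 9.58^2 = 91.7764
Step 2 — 0.5 * rho * V^2 = 0.5 * 1025 * 91.7764 = 47035.405
Step 3 — Rf = 47035.405 * 1786 * 0.00202 ≈ 169690 N (5 s.f.)

169690 N


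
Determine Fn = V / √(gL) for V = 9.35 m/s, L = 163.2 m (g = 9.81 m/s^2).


Formula: Fn = V / sqrt(g * L)
Step 1 — g * L = 9.81 * 163.2 = 1600.992
Step 2 — sqrt(g * L) = sqrt(1600.992) = 40.012398
Step 3 — Fn = 9.35 / 40.012398 ≈ 0.23368 (5 s.f.)

0.23368


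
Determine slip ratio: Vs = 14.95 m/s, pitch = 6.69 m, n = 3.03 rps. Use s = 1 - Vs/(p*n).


Formula: s = 1 - Vs / (p * n)
Step 1 — p * n = 6.69 * 3.03 = 20.2707
Step 2 — Vs / (p*n) = 14.95 / 20.2707 = 0.737518 (6 d.p.)
Step 3 — s = 1 - 0.737518 = 0.262482

0.262482


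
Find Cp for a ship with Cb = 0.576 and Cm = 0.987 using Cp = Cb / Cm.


Formula: Cp = Cb / Cm
Substituting: Cp = 0.576 / 0.987
Result: Cp ≈ 0.58359 (5 s.f.)

0.58359


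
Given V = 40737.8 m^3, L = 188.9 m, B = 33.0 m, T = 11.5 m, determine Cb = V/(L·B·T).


Formula: Cb = V / (L * B * T)
Step 1 — L * B * T = 188.9 * 33.0 * 11.5 = 71687.55 m^3
Step 2 — Cb = 40737.8 / 71687.55 ≈ 0.56827 (5 s.f.)

0.56827


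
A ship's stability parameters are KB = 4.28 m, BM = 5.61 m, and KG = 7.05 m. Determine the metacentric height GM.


Formula: GM = KB + BM - KG
Step 1 — KM = KB + BM = 4.28 + 5.61 = 9.89 m
Step 2 — GM = KM - KG = 9.89 - 7.05 = 2.84 m

2.84 m


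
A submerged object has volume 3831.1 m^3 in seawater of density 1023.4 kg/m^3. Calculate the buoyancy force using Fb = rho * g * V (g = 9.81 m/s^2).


Formula: Fb = rho * g * V
Substituting: Fb = 1023.4 * 9.81 * 3831.1
Intermediate: 1023.4 * 9.81 = 10039.554
Result: Fb = 10039.554 * 3831.1 ≈ 38463000 N (5 s.f.)

38463000 N


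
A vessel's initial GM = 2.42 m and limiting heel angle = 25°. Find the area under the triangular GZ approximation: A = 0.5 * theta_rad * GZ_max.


Formula: GZ_max = GM * sin(theta); Area = 0.5 * theta_rad * GZ_max
Step 1 — GZ_max = 2.42 * sin(25°) = 2.42 * 0.422618 = 1.022736 m
Step 2 — theta_rad = 25 * pi/180 = 0.436332 rad
Step 3 — Area = 0.5 * 0.436332 * 1.022736 ≈ 0.22313 m·rad (5 s.f.)

0.22313 m·rad


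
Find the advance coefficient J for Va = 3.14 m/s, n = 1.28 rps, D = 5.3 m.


Formula: J = Va / (n * D)
Step 1 — n * D = 1.28 * 5.3 = 6.784
Step 2 — J = 3.14 / 6.784 ≈ 0.46285 (5 s.f.)

0.46285


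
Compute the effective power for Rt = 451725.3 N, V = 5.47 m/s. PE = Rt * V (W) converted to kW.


Formula: PE = Rt * V / 1000 (kW)
Step 1 — PE (W) = 451725.3 * 5.47 = 2470937.391 W
Step 2 — PE (kW) = 2470937.391 / 1000 ≈ 2470.9 kW (5 s.f.)

2470.9 kW


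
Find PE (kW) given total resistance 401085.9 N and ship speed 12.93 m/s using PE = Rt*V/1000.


Formula: PE = Rt * V / 1000 (kW)
Step 1 — PE (W) = 401085.9 * 12.93 = 5186040.687 W
Step 2 — PE (kW) = 5186040.687 / 1000 ≈ 5186.0 kW (5 s.f.)

5186.0 kW


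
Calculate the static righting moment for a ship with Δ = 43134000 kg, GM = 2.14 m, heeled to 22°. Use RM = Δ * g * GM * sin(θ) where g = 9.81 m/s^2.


Formula: GZ = GM * sin(theta); RM = disp * g * GZ
Step 1 — GZ = 2.14 * sin(22°) = 2.14 * 0.374607 = 0.801659 m
Step 2 — RM = 43134000 * 9.81 * 0.801659 ≈ 339220000 N·m (5 s.f.)

339220000 N·m


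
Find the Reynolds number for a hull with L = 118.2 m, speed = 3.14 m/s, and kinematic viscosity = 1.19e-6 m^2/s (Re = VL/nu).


Formula: Re = V * L / nu
Step 1 — V * L = 3.14 * 118.2 = 371.148 m^2/s
Step 2 — Re = 371.148 / 1.19e-6 = 3.12e+08

3.12e+08


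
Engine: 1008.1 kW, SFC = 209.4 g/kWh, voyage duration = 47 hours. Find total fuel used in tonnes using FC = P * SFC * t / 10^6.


Formula: FC (tonnes) = P * SFC * t / 1,000,000
Step 1 — P * SFC * t = 1008.1 * 209.4 * 47 = 9921518.58 g
Step 2 — FC (tonnes) = 9921518.58 / 1,000,000 ≈ 9.9215 tonnes (5 s.f.)

9.9215 tonnes


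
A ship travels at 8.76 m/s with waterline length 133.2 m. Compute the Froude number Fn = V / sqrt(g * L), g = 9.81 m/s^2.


Formula: Fn = V / sqrt(g * L)
Step 1 — g * L = 9.81 * 133.2 = 1306.692
Step 2 — sqrt(g * L) = sqrt(1306.692) = 36.148195
Step 3 — Fn = 8.76 / 36.148195 ≈ 0.24234 (5 s.f.)

0.24234


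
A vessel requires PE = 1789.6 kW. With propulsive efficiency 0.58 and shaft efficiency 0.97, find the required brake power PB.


Formula: PB = PE / (eta_D * eta_S)
Step 1 — combined efficiency = eta_D * eta_S = 0.58 * 0.97 = 0.5626
Step 2 — PB = 1789.6 / 0.5626 ≈ 3180.9 kW (5 s.f.)

3180.9 kW


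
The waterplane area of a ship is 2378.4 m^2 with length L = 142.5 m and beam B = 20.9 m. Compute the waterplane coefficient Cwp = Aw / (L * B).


Formula: Cwp = Aw / (L * B)
Step 1 — L * B = 142.5 * 20.9 = 2978.25 m^2
Step 2 — Cwp = 2378.4 / 2978.25 ≈ 0.79859 (5 s.f.)

0.79859


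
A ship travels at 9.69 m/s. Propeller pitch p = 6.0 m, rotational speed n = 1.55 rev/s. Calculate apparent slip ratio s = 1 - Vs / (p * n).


Formula: s = 1 - Vs / (p * n)
Step 1 — p * n = 6.0 * 1.55 = 9.3
Step 2 — Vs / (p*n) = 9.69 / 9.3 = 1.041935 (6 d.p.)
Step 3 — s = 1 - 1.041935 = -0.041935

-0.041935


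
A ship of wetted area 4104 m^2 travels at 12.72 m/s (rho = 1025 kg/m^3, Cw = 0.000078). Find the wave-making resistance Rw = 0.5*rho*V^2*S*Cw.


Formula: Rw = 0.5 * rho * V^2 * S * Cw
Step 1 — V^2 = 12.72^2 = 161.7984
Step 2 — 0.5 * rho * V^2 = 0.5 * 1025 * 161.7984 = 82921.68
Step 3 — Rw = 82921.68 * 4104 * 0.000078 ≈ 26544 N (5 s.f.)

26544 N


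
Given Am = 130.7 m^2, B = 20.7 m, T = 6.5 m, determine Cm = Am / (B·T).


Formula: Cm = Am / (B * T)
Step 1 — B * T = 20.7 * 6.5 = 134.55 m^2
Step 2 — Cm = 130.7 / 134.55 ≈ 0.97139 (5 s.f.)

0.97139


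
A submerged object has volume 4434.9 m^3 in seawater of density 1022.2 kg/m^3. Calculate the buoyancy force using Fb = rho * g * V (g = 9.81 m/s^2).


Formula: Fb = rho * g * V
Substituting: Fb = 1022.2 * 9.81 * 4434.9
Intermediate: 1022.2 * 9.81 = 10027.782
Result: Fb = 10027.782 * 4434.9 ≈ 44472000 N (5 s.f.)

44472000 N


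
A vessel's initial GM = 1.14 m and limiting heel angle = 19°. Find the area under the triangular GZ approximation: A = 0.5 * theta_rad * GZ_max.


Formula: GZ_max = GM * sin(theta); Area = 0.5 * theta_rad * GZ_max
Step 1 — GZ_max = 1.14 * sin(19°) = 1.14 * 0.325568 = 0.371148 m
Step 2 — theta_rad = 19 * pi/180 = 0.331613 rad
Step 3 — Area = 0.5 * 0.331613 * 0.371148 ≈ 0.061539 m·rad (5 s.f.)

0.061539 m·rad


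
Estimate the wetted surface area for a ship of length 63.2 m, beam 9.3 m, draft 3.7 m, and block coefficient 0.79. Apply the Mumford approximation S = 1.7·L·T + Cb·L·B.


Formula: S = 1.7*L*T + V/T with V = Cb*L*B*T, i.e. S = L * (1.7*T + Cb*B)
Step 1 — 1.7*T = 1.7 * 3.7 = 6.29 m
Step 2 — Cb*B = 0.79 * 9.3 = 7.347 m
Step 3 — 1.7*T + Cb*B = 6.29 + 7.347 = 13.637 m
Step 4 — S = 63.2 * 13.637 ≈ 861.86 m^2 (5 s.f.)

861.86 m^2


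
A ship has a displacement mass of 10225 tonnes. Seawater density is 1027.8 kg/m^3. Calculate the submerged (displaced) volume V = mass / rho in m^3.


Formula: V = mass / rho
Step 1 — convert tonnes to kg: 10225 t * 1000 = 10225000 kg
Step 2 — V = 10225000 / 1027.8 ≈ 9948.4 m^3 (5 s.f.)

9948.4 m^3


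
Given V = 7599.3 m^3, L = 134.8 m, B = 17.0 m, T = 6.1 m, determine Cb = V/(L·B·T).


Formula: Cb = V / (L * B * T)
Step 1 — L * B * T = 134.8 * 17.0 * 6.1 = 13978.76 m^3
Step 2 — Cb = 7599.3 / 13978.76 ≈ 0.54363 (5 s.f.)

0.54363


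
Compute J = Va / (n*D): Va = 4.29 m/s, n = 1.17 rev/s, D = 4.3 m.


Formula: J = Va / (n * D)
Step 1 — n * D = 1.17 * 4.3 = 5.031
Step 2 — J = 4.29 / 5.031 ≈ 0.85271 (5 s.f.)

0.85271


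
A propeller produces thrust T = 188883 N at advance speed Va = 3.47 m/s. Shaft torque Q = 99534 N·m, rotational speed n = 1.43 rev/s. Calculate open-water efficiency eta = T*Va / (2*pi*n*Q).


Formula: eta = T * Va / (2 * pi * n * Q)
Step 1 — numerator = T * Va = 188883 * 3.47 = 655424.01
Step 2 — 2 * pi * n = 2 * pi * 1.43 = 8.984955
Step 3 — denominator = 8.984955 * 99534 = 894308.51
Step 4 — eta = 655424.01 / 894308.51 ≈ 0.73288 (5 s.f.)

0.73288


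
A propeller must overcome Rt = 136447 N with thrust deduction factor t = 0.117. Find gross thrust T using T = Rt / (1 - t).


Formula: T = Rt / (1 - t)
Step 1 — (1 - t) = 1 - 0.117 = 0.883
Step 2 — T = 136447 / 0.883 ≈ 154530 N (5 s.f.)

154530 N


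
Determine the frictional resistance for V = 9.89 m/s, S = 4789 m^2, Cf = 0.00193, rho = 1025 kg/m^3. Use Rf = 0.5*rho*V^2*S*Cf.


Formula: Rf = 0.5 * rho * V^2 * S * Cf
Step 1 — V^2 = 9.89^2 = 97.8121
Step 2 — 0.5 * rho * V^2 = 0.5 * 1025 * 97.8121 = 50128.70125
Step 3 — Rf = 50128.70125 * 4789 * 0.00193 ≈ 463330 N (5 s.f.)

463330 N


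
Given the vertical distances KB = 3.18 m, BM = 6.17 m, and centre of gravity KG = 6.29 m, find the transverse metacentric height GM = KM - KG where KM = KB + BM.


Formula: GM = KB + BM - KG
Step 1 — KM = KB + BM = 3.18 + 6.17 = 9.35 m
Step 2 — GM = KM - KG = 9.35 - 6.29 = 3.06 m

3.06 m


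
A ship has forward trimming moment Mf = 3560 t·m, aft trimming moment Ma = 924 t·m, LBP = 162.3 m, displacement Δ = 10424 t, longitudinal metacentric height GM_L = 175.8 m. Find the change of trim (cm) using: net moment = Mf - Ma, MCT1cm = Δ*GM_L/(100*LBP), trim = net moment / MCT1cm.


Formula: net trimming moment = Mf - Ma; MCT1cm = Δ*GM_L/(100*LBP); trim = net moment / MCT1cm
Step 1 — net trimming moment = 3560 - 924 = 2636 t·m
Step 2 — MCT1cm = 10424 * 175.8 / (100 * 162.3) = 112.9106 t·m/cm
Step 3 — trim = 2636 / 112.9106 ≈ 23.346 cm (5 s.f.)

23.346 cm


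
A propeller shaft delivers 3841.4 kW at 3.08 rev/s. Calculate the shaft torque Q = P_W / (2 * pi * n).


Formula: Q = P_W / (2 * pi * n)
Step 1 — P_W = 3841.4 kW * 1000 = 3841400.0 W
Step 2 — 2 * pi * n = 2 * pi * 3.08 = 19.352211
Step 3 — Q = 3841400.0 / 19.352211 ≈ 198500 N·m (5 s.f.)

198500 N·m


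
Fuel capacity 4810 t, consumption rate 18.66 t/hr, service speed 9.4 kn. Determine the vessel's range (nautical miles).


Formula: endurance = fuel / rate; range = endurance * speed
Step 1 — endurance = 4810 / 18.66 = 257.7706 hours
Step 2 — range = 257.7706 * 9.4 ≈ 2423.0 nautical miles (5 s.f.)

2423.0 NM


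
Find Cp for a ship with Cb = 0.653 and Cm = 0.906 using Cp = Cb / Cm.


Formula: Cp = Cb / Cm
Substituting: Cp = 0.653 / 0.906
Result: Cp ≈ 0.72075 (5 s.f.)

0.72075


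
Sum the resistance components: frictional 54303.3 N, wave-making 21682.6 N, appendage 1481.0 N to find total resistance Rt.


Formula: Rt = Rf + Rw + Ra
Substituting: Rt = 54303.3 + 21682.6 + 1481.0
Result: Rt = 77466.9 N

77466.9 N


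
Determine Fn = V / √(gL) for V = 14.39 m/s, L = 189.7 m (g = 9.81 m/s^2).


Formula: Fn = V / sqrt(g * L)
Step 1 — g * L = 9.81 * 189.7 = 1860.957
Step 2 — sqrt(g * L) = sqrt(1860.957) = 43.138811
Step 3 — Fn = 14.39 / 43.138811 ≈ 0.33357 (5 s.f.)

0.33357


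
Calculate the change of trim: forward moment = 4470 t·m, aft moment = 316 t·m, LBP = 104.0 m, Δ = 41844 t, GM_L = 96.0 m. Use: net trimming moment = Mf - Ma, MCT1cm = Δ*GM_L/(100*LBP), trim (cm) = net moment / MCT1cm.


Formula: net trimming moment = Mf - Ma; MCT1cm = Δ*GM_L/(100*LBP); trim = net moment / MCT1cm
Step 1 — net trimming moment = 4470 - 316 = 4154 t·m
Step 2 — MCT1cm = 41844 * 96.0 / (100 * 104.0) = 386.2523 t·m/cm
Step 3 — trim = 4154 / 386.2523 ≈ 10.755 cm (5 s.f.)

10.755 cm


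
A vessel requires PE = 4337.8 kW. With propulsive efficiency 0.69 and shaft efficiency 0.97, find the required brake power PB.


Formula: PB = PE / (eta_D * eta_S)
Step 1 — combined efficiency = eta_D * eta_S = 0.69 * 0.97 = 0.6693
Step 2 — PB = 4337.8 / 0.6693 ≈ 6481.1 kW (5 s.f.)

6481.1 kW


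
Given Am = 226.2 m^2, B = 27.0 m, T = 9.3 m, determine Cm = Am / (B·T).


Formula: Cm = Am / (B * T)
Step 1 — B * T = 27.0 * 9.3 = 251.1 m^2
Step 2 — Cm = 226.2 / 251.1 ≈ 0.90084 (5 s.f.)

0.90084


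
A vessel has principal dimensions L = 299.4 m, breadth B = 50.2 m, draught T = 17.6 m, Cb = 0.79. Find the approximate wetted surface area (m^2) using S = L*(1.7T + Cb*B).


Formula: S = 1.7*L*T + V/T with V = Cb*L*B*T, i.e. S = L * (1.7*T + Cb*B)
Step 1 — 1.7*T = 1.7 * 17.6 = 29.92 m
Step 2 — Cb*B = 0.79 * 50.2 = 39.658 m
Step 3 — 1.7*T + Cb*B = 29.92 + 39.658 = 69.578 m
Step 4 — S = 299.4 * 69.578 ≈ 20832 m^2 (5 s.f.)

20832 m^2


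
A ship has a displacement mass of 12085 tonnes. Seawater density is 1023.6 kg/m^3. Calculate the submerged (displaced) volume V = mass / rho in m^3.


Formula: V = mass / rho
Step 1 — convert tonnes to kg: 12085 t * 1000 = 12085000 kg
Step 2 — V = 12085000 / 1023.6 ≈ 11806 m^3 (5 s.f.)

11806 m^3


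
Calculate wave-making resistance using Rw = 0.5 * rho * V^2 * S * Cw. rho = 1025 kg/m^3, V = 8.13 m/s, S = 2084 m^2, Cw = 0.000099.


Formula: Rw = 0.5 * rho * V^2 * S * Cw
Step 1 — V^2 = 8.13^2 = 66.0969
Step 2 — 0.5 * rho * V^2 = 0.5 * 1025 * 66.0969 = 33874.66125
Step 3 — Rw = 33874.66125 * 2084 * 0.000099 ≈ 6988.9 N (5 s.f.)

6988.9 N


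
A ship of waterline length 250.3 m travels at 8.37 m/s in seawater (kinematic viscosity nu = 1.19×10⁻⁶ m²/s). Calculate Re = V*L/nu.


Formula: Re = V * L / nu
Step 1 — V * L = 8.37 * 250.3 = 2095.011 m^2/s
Step 2 — Re = 2095.011 / 1.19e-6 = 1.76e+09

1.76e+09


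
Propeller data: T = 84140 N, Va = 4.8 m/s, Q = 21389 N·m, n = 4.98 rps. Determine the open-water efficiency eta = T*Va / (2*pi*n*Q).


Formula: eta = T * Va / (2 * pi * n * Q)
Step 1 — numerator = T * Va = 84140 * 4.8 = 403872.0
Step 2 — 2 * pi * n = 2 * pi * 4.98 = 31.290263
Step 3 — denominator = 31.290263 * 21389 = 669267.44
Step 4 — eta = 403872.0 / 669267.44 ≈ 0.60345 (5 s.f.)

0.60345


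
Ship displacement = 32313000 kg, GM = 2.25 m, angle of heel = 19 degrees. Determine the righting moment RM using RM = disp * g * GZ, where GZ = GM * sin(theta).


Formula: GZ = GM * sin(theta); RM = disp * g * GZ
Step 1 — GZ = 2.25 * sin(19°) = 2.25 * 0.325568 = 0.732528 m
Step 2 — RM = 32313000 * 9.81 * 0.732528 ≈ 232200000 N·m (5 s.f.)

232200000 N·m


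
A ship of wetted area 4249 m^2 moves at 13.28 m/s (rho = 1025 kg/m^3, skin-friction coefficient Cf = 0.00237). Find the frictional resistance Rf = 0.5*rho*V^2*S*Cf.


Formula: Rf = 0.5 * rho * V^2 * S * Cf
Step 1 — V^2 = 13.28^2 = 176.3584
Step 2 — 0.5 * rho * V^2 = 0.5 * 1025 * 176.3584 = 90383.68
Step 3 — Rf = 90383.68 * 4249 * 0.00237 ≈ 910180 N (5 s.f.)

910180 N


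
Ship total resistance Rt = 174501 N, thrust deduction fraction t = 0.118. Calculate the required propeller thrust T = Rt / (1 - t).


Formula: T = Rt / (1 - t)
Step 1 — (1 - t) = 1 - 0.118 = 0.882
Step 2 — T = 174501 / 0.882 ≈ 197850 N (5 s.f.)

197850 N


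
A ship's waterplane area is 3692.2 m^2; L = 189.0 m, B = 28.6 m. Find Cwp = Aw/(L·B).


Formula: Cwp = Aw / (L * B)
Step 1 — L * B = 189.0 * 28.6 = 5405.4 m^2
Step 2 — Cwp = 3692.2 / 5405.4 ≈ 0.68306 (5 s.f.)

0.68306


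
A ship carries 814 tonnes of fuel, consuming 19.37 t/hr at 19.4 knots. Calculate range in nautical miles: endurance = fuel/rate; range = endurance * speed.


Formula: endurance = fuel / rate; range = endurance * speed
Step 1 — endurance = 814 / 19.37 = 42.0237 hours
Step 2 — range = 42.0237 * 19.4 ≈ 815.26 nautical miles (5 s.f.)

815.26 NM


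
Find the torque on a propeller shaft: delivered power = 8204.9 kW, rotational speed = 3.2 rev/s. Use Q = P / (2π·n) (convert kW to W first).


Formula: Q = P_W / (2 * pi * n)
Step 1 — P_W = 8204.9 kW * 1000 = 8204900.0 W
Step 2 — 2 * pi * n = 2 * pi * 3.2 = 20.106193
Step 3 — Q = 8204900.0 / 20.106193 ≈ 408080 N·m (5 s.f.)

408080 N·m


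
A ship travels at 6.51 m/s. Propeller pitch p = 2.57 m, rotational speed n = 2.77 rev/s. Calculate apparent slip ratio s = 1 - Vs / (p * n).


Formula: s = 1 - Vs / (p * n)
Step 1 — p * n = 2.57 * 2.77 = 7.1189
Step 2 — Vs / (p*n) = 6.51 / 7.1189 = 0.914467 (6 d.p.)
Step 3 — s = 1 - 0.914467 = 0.085533

0.085533


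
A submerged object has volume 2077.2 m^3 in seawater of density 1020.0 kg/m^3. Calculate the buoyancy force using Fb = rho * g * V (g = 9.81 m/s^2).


Formula: Fb = rho * g * V
Substituting: Fb = 1020.0 * 9.81 * 2077.2
Intermediate: 1020.0 * 9.81 = 10006.2
Result: Fb = 10006.2 * 2077.2 ≈ 20785000 N (5 s.f.)

20785000 N


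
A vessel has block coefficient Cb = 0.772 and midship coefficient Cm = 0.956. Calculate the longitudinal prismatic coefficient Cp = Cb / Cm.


Formula: Cp = Cb / Cm
Substituting: Cp = 0.772 / 0.956
Result: Cp ≈ 0.80753 (5 s.f.)

0.80753


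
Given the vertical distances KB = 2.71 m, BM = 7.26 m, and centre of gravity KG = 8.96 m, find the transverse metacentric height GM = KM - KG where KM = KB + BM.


Formula: GM = KB + BM - KG
Step 1 — KM = KB + BM = 2.71 + 7.26 = 9.97 m
Step 2 — GM = KM - KG = 9.97 - 8.96 = 1.01 m

1.01 m


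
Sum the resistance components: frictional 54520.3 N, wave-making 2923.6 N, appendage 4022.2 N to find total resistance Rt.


Formula: Rt = Rf + Rw + Ra
Substituting: Rt = 54520.3 + 2923.6 + 4022.2
Result: Rt = 61466.1 N

61466.1 N


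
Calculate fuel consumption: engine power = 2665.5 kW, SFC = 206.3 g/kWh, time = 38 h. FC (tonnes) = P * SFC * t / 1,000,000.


Formula: FC (tonnes) = P * SFC * t / 1,000,000
Step 1 — P * SFC * t = 2665.5 * 206.3 * 38 = 20895920.7 g
Step 2 — FC (tonnes) = 20895920.7 / 1,000,000 ≈ 20.896 tonnes (5 s.f.)

20.896 tonnes


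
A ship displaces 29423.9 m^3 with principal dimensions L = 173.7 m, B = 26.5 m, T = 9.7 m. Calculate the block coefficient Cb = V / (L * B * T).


Formula: Cb = V / (L * B * T)
Step 1 — L * B * T = 173.7 * 26.5 * 9.7 = 44649.585 m^3
Step 2 — Cb = 29423.9 / 44649.585 ≈ 0.65900 (5 s.f.)

0.65900


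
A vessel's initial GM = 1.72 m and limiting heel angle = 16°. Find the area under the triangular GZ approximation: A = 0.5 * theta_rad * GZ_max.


Formula: GZ_max = GM * sin(theta); Area = 0.5 * theta_rad * GZ_max
Step 1 — GZ_max = 1.72 * sin(16°) = 1.72 * 0.275637 = 0.474096 m
Step 2 — theta_rad = 16 * pi/180 = 0.279253 rad
Step 3 — Area = 0.5 * 0.279253 * 0.474096 ≈ 0.066196 m·rad (5 s.f.)

0.066196 m·rad


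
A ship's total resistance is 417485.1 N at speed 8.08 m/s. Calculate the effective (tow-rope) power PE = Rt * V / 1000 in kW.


Formula: PE = Rt * V / 1000 (kW)
Step 1 — PE (W) = 417485.1 * 8.08 = 3373279.608 W
Step 2 — PE (kW) = 3373279.608 / 1000 ≈ 3373.3 kW (5 s.f.)

3373.3 kW


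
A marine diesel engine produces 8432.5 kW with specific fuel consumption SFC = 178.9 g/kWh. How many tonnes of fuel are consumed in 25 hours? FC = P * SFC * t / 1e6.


Formula: FC (tonnes) = P * SFC * t / 1,000,000
Step 1 — P * SFC * t = 8432.5 * 178.9 * 25 = 37714356.25 g
Step 2 — FC (tonnes) = 37714356.25 / 1,000,000 ≈ 37.714 tonnes (5 s.f.)

37.714 tonnes


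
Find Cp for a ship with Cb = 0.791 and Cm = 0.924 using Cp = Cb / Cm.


Formula: Cp = Cb / Cm
Substituting: Cp = 0.791 / 0.924
Result: Cp ≈ 0.85606 (5 s.f.)

0.85606


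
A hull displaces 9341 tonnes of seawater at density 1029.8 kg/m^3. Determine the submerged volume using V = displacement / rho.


Formula: V = mass / rho
Step 1 — convert tonnes to kg: 9341 t * 1000 = 9341000 kg
Step 2 — V = 9341000 / 1029.8 ≈ 9070.7 m^3 (5 s.f.)

9070.7 m^3


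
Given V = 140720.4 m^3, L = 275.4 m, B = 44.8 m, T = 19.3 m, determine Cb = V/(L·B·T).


Formula: Cb = V / (L * B * T)
Step 1 — L * B * T = 275.4 * 44.8 * 19.3 = 238121.856 m^3
Step 2 — Cb = 140720.4 / 238121.856 ≈ 0.59096 (5 s.f.)

0.59096


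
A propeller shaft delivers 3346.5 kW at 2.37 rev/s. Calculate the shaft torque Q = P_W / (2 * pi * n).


Formula: Q = P_W / (2 * pi * n)
Step 1 — P_W = 3346.5 kW * 1000 = 3346500.0 W
Step 2 — 2 * pi * n = 2 * pi * 2.37 = 14.891149
Step 3 — Q = 3346500.0 / 14.891149 ≈ 224730 N·m (5 s.f.)

224730 N·m


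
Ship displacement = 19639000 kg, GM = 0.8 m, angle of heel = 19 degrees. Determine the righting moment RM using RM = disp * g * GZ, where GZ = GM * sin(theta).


Formula: GZ = GM * sin(theta); RM = disp * g * GZ
Step 1 — GZ = 0.8 * sin(19°) = 0.8 * 0.325568 = 0.260454 m
Step 2 — RM = 19639000 * 9.81 * 0.260454 ≈ 50179000 N·m (5 s.f.)

50179000 N·m


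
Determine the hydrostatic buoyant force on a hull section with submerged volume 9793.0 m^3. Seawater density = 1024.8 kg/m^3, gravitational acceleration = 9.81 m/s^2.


Formula: Fb = rho * g * V
Substituting: Fb = 1024.8 * 9.81 * 9793.0
Intermediate: 1024.8 * 9.81 = 10053.288
Result: Fb = 10053.288 * 9793.0 ≈ 98452000 N (5 s.f.)

98452000 N


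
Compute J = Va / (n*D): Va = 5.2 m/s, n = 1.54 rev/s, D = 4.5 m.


Formula: J = Va / (n * D)
Step 1 — n * D = 1.54 * 4.5 = 6.93
Step 2 — J = 5.2 / 6.93 ≈ 0.75036 (5 s.f.)

0.75036


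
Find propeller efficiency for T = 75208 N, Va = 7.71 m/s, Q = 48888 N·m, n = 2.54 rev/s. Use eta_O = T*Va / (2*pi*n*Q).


Formula: eta = T * Va / (2 * pi * n * Q)
Step 1 — numerator = T * Va = 75208 * 7.71 = 579853.68
Step 2 — 2 * pi * n = 2 * pi * 2.54 = 15.959291
Step 3 — denominator = 15.959291 * 48888 = 780217.82
Step 4 — eta = 579853.68 / 780217.82 ≈ 0.74319 (5 s.f.)

0.74319


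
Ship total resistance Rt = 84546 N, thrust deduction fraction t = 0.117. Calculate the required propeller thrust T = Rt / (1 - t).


Formula: T = Rt / (1 - t)
Step 1 — (1 - t) = 1 - 0.117 = 0.883
Step 2 — T = 84546 / 0.883 ≈ 95749 N (5 s.f.)

95749 N


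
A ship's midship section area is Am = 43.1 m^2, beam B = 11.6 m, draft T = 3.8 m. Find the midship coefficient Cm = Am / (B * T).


Formula: Cm = Am / (B * T)
Step 1 — B * T = 11.6 * 3.8 = 44.08 m^2
Step 2 — Cm = 43.1 / 44.08 ≈ 0.97777 (5 s.f.)

0.97777


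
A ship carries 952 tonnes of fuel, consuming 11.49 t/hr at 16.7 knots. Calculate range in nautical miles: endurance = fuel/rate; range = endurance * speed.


Formula: endurance = fuel / rate; range = endurance * speed
Step 1 — endurance = 952 / 11.49 = 82.8547 hours
Step 2 — range = 82.8547 * 16.7 ≈ 1383.7 nautical miles (5 s.f.)

1383.7 NM


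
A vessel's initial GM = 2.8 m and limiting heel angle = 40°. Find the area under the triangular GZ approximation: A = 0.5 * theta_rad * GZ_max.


Formula: GZ_max = GM * sin(theta); Area = 0.5 * theta_rad * GZ_max
Step 1 — GZ_max = 2.8 * sin(40°) = 2.8 * 0.642788 = 1.799806 m
Step 2 — theta_rad = 40 * pi/180 = 0.698132 rad
Step 3 — Area = 0.5 * 0.698132 * 1.799806 ≈ 0.62825 m·rad (5 s.f.)

0.62825 m·rad


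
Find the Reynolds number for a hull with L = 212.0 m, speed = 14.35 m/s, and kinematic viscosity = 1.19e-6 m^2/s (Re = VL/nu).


Formula: Re = V * L / nu
Step 1 — V * L = 14.35 * 212.0 = 3042.2 m^2/s
Step 2 — Re = 3042.2 / 1.19e-6 = 2.56e+09

2.56e+09


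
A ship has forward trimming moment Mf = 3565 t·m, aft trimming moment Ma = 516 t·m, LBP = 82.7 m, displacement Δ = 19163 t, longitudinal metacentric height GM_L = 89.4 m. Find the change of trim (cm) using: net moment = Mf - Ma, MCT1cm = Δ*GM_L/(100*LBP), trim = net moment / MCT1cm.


Formula: net trimming moment = Mf - Ma; MCT1cm = Δ*GM_L/(100*LBP); trim = net moment / MCT1cm
Step 1 — net trimming moment = 3565 - 516 = 3049 t·m
Step 2 — MCT1cm = 19163 * 89.4 / (100 * 82.7) = 207.155 t·m/cm
Step 3 — trim = 3049 / 207.155 ≈ 14.718 cm (5 s.f.)

14.718 cm


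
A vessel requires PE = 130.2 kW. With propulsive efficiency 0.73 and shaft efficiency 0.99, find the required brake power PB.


Formula: PB = PE / (eta_D * eta_S)
Step 1 — combined efficiency = eta_D * eta_S = 0.73 * 0.99 = 0.7227
Step 2 — PB = 130.2 / 0.7227 ≈ 180.16 kW (5 s.f.)

180.16 kW


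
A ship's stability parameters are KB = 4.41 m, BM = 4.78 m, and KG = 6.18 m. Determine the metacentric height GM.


Formula: GM = KB + BM - KG
Step 1 — KM = KB + BM = 4.41 + 4.78 = 9.19 m
Step 2 — GM = KM - KG = 9.19 - 6.18 = 3.01 m

3.01 m


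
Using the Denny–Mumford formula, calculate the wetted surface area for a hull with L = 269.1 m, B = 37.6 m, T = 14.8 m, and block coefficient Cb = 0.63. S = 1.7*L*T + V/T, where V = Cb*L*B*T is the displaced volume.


Formula: S = 1.7*L*T + V/T with V = Cb*L*B*T, i.e. S = L * (1.7*T + Cb*B)
Step 1 — 1.7*T = 1.7 * 14.8 = 25.16 m
Step 2 — Cb*B = 0.63 * 37.6 = 23.688 m
Step 3 — 1.7*T + Cb*B = 25.16 + 23.688 = 48.848 m
Step 4 — S = 269.1 * 48.848 ≈ 13145 m^2 (5 s.f.)

13145 m^2


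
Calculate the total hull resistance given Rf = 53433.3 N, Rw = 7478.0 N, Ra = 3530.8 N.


Formula: Rt = Rf + Rw + Ra
Substituting: Rt = 53433.3 + 7478.0 + 3530.8
Result: Rt = 64442.1 N

64442.1 N


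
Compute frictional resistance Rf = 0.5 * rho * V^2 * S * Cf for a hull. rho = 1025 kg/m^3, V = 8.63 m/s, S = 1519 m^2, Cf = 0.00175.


Formula: Rf = 0.5 * rho * V^2 * S * Cf
Step 1 — V^2 = 8.63^2 = 74.4769
Step 2 — 0.5 * rho * V^2 = 0.5 * 1025 * 74.4769 = 38169.41125
Step 3 — Rf = 38169.41125 * 1519 * 0.00175 ≈ 101460 N (5 s.f.)

101460 N


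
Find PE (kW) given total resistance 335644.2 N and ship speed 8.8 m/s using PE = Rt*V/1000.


Formula: PE = Rt * V / 1000 (kW)
Step 1 — PE (W) = 335644.2 * 8.8 = 2953668.96 W
Step 2 — PE (kW) = 2953668.96 / 1000 ≈ 2953.7 kW (5 s.f.)

2953.7 kW


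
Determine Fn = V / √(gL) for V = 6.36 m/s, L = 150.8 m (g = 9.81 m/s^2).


Formula: Fn = V / sqrt(g * L)
Step 1 — g * L = 9.81 * 150.8 = 1479.348
Step 2 — sqrt(g * L) = sqrt(1479.348) = 38.462293
Step 3 — Fn = 6.36 / 38.462293 ≈ 0.16536 (5 s.f.)

0.16536


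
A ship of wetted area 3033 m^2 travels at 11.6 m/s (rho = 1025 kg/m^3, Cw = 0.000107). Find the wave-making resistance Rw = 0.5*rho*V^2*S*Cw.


Formula: Rw = 0.5 * rho * V^2 * S * Cw
Step 1 — V^2 = 11.6^2 = 134.56
Step 2 — 0.5 * rho * V^2 = 0.5 * 1025 * 134.56 = 68962.0
Step 3 — Rw = 68962.0 * 3033 * 0.000107 ≈ 22380 N (5 s.f.)

22380 N


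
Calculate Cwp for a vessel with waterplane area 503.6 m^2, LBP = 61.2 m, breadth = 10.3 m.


Formula: Cwp = Aw / (L * B)
Step 1 — L * B = 61.2 * 10.3 = 630.36 m^2
Step 2 — Cwp = 503.6 / 630.36 ≈ 0.79891 (5 s.f.)

0.79891


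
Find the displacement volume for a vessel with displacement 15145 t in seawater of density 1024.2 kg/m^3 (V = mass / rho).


Formula: V = mass / rho
Step 1 — convert tonnes to kg: 15145 t * 1000 = 15145000 kg
Step 2 — V = 15145000 / 1024.2 ≈ 14787 m^3 (5 s.f.)

14787 m^3


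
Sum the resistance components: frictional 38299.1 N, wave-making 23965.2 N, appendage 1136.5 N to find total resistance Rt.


Formula: Rt = Rf + Rw + Ra
Substituting: Rt = 38299.1 + 23965.2 + 1136.5
Result: Rt = 63400.8 N

63400.8 N


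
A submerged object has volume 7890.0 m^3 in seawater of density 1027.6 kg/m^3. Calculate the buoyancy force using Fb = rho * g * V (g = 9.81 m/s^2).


Formula: Fb = rho * g * V
Substituting: Fb = 1027.6 * 9.81 * 7890.0
Intermediate: 1027.6 * 9.81 = 10080.756
Result: Fb = 10080.756 * 7890.0 ≈ 79537000 N (5 s.f.)

79537000 N


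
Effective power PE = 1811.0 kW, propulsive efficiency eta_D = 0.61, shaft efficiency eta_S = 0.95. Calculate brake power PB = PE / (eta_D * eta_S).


Formula: PB = PE / (eta_D * eta_S)
Step 1 — combined efficiency = eta_D * eta_S = 0.61 * 0.95 = 0.5795
Step 2 — PB = 1811.0 / 0.5795 ≈ 3125.1 kW (5 s.f.)

3125.1 kW


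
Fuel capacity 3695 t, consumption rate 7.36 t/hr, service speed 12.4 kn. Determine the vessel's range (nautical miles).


Formula: endurance = fuel / rate; range = endurance * speed
Step 1 — endurance = 3695 / 7.36 = 502.038 hours
Step 2 — range = 502.038 * 12.4 ≈ 6225.3 nautical miles (5 s.f.)

6225.3 NM


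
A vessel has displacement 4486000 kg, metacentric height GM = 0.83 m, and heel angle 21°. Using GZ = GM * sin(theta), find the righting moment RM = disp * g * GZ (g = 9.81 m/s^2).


Formula: GZ = GM * sin(theta); RM = disp * g * GZ
Step 1 — GZ = 0.83 * sin(21°) = 0.83 * 0.358368 = 0.297445 m
Step 2 — RM = 4486000 * 9.81 * 0.297445 ≈ 13090000 N·m (5 s.f.)

13090000 N·m


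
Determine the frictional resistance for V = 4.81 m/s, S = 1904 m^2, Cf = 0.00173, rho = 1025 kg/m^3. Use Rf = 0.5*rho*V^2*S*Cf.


Formula: Rf = 0.5 * rho * V^2 * S * Cf
Step 1 — V^2 = 4.81^2 = 23.1361
Step 2 — 0.5 * rho * V^2 = 0.5 * 1025 * 23.1361 = 11857.25125
Step 3 — Rf = 11857.25125 * 1904 * 0.00173 ≈ 39057 N (5 s.f.)

39057 N


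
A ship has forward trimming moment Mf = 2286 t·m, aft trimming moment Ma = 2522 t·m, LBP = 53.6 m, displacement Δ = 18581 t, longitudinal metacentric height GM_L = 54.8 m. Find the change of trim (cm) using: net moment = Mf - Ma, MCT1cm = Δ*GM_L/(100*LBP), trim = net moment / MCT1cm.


Formula: net trimming moment = Mf - Ma; MCT1cm = Δ*GM_L/(100*LBP); trim = net moment / MCT1cm
Step 1 — net trimming moment = 2286 - 2522 = -236 t·m
Step 2 — MCT1cm = 18581 * 54.8 / (100 * 53.6) = 189.9699 t·m/cm
Step 3 — trim = -236 / 189.9699 ≈ -1.2423 cm (5 s.f.)

-1.2423 cm


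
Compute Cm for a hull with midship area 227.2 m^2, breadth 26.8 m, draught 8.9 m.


Formula: Cm = Am / (B * T)
Step 1 — B * T = 26.8 * 8.9 = 238.52 m^2
Step 2 — Cm = 227.2 / 238.52 ≈ 0.95254 (5 s.f.)

0.95254


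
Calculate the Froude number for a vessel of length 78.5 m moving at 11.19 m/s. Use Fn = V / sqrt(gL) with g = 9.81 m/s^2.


Formula: Fn = V / sqrt(g * L)
Step 1 — g * L = 9.81 * 78.5 = 770.085
Step 2 — sqrt(g * L) = sqrt(770.085) = 27.750405
Step 3 — Fn = 11.19 / 27.750405 ≈ 0.40324 (5 s.f.)

0.40324


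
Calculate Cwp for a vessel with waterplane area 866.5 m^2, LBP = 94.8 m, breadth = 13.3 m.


Formula: Cwp = Aw / (L * B)
Step 1 — L * B = 94.8 * 13.3 = 1260.84 m^2
Step 2 — Cwp = 866.5 / 1260.84 ≈ 0.68724 (5 s.f.)

0.68724


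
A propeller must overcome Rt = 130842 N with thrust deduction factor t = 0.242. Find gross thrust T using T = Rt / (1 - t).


Formula: T = Rt / (1 - t)
Step 1 — (1 - t) = 1 - 0.242 = 0.758
Step 2 — T = 130842 / 0.758 ≈ 172610 N (5 s.f.)

172610 N


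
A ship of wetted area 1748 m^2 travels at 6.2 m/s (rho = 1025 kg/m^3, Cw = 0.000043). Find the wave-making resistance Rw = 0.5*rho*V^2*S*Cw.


Formula: Rw = 0.5 * rho * V^2 * S * Cw
Step 1 — V^2 = 6.2^2 = 38.44
Step 2 — 0.5 * rho * V^2 = 0.5 * 1025 * 38.44 = 19700.5
Step 3 — Rw = 19700.5 * 1748 * 0.000043 ≈ 1480.8 N (5 s.f.)

1480.8 N


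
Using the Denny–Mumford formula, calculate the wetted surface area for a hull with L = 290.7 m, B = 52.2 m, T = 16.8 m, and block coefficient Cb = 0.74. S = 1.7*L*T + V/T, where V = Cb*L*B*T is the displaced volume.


Formula: S = 1.7*L*T + V/T with V = Cb*L*B*T, i.e. S = L * (1.7*T + Cb*B)
Step 1 — 1.7*T = 1.7 * 16.8 = 28.56 m
Step 2 — Cb*B = 0.74 * 52.2 = 38.628 m
Step 3 — 1.7*T + Cb*B = 28.56 + 38.628 = 67.188 m
Step 4 — S = 290.7 * 67.188 ≈ 19532 m^2 (5 s.f.)

19532 m^2


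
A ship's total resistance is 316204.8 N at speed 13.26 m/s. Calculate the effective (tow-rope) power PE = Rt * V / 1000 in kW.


Formula: PE = Rt * V / 1000 (kW)
Step 1 — PE (W) = 316204.8 * 13.26 = 4192875.648 W
Step 2 — PE (kW) = 4192875.648 / 1000 ≈ 4192.9 kW (5 s.f.)

4192.9 kW


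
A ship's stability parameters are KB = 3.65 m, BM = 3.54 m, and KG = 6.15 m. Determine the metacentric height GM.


Formula: GM = KB + BM - KG
Step 1 — KM = KB + BM = 3.65 + 3.54 = 7.19 m
Step 2 — GM = KM - KG = 7.19 - 6.15 = 1.04 m

1.04 m


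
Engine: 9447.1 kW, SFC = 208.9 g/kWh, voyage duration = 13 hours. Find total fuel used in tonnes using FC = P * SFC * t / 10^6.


Formula: FC (tonnes) = P * SFC * t / 1,000,000
Step 1 — P * SFC * t = 9447.1 * 208.9 * 13 = 25655489.47 g
Step 2 — FC (tonnes) = 25655489.47 / 1,000,000 ≈ 25.655 tonnes (5 s.f.)

25.655 tonnes


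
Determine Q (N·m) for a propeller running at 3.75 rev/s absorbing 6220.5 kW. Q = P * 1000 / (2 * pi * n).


Formula: Q = P_W / (2 * pi * n)
Step 1 — P_W = 6220.5 kW * 1000 = 6220500.0 W
Step 2 — 2 * pi * n = 2 * pi * 3.75 = 23.561945
Step 3 — Q = 6220500.0 / 23.561945 ≈ 264010 N·m (5 s.f.)

264010 N·m


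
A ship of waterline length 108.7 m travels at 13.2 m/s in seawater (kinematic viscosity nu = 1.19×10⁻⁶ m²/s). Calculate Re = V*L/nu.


Formula: Re = V * L / nu
Step 1 — V * L = 13.2 * 108.7 = 1434.84 m^2/s
Step 2 — Re = 1434.84 / 1.19e-6 = 1.21e+09

1.21e+09


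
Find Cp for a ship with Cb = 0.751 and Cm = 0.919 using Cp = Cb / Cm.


Formula: Cp = Cb / Cm
Substituting: Cp = 0.751 / 0.919
Result: Cp ≈ 0.81719 (5 s.f.)

0.81719


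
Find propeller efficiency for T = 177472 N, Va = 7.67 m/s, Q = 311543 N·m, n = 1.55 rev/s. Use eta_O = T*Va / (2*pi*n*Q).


Formula: eta = T * Va / (2 * pi * n * Q)
Step 1 — numerator = T * Va = 177472 * 7.67 = 1361210.24
Step 2 — 2 * pi * n = 2 * pi * 1.55 = 9.738937
Step 3 — denominator = 9.738937 * 311543 = 3034097.65
Step 4 — eta = 1361210.24 / 3034097.65 ≈ 0.44864 (5 s.f.)

0.44864


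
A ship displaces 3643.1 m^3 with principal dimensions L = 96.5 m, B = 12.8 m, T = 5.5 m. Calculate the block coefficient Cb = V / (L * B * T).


Formula: Cb = V / (L * B * T)
Step 1 — L * B * T = 96.5 * 12.8 * 5.5 = 6793.6 m^3
Step 2 — Cb = 3643.1 / 6793.6 ≈ 0.53625 (5 s.f.)

0.53625


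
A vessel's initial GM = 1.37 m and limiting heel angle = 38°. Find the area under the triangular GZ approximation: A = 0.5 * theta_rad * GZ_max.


Formula: GZ_max = GM * sin(theta); Area = 0.5 * theta_rad * GZ_max
Step 1 — GZ_max = 1.37 * sin(38°) = 1.37 * 0.615661 = 0.843456 m
Step 2 — theta_rad = 38 * pi/180 = 0.663225 rad
Step 3 — Area = 0.5 * 0.663225 * 0.843456 ≈ 0.27970 m·rad (5 s.f.)

0.27970 m·rad


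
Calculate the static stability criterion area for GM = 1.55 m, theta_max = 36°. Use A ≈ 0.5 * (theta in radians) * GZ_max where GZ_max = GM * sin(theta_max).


Formula: GZ_max = GM * sin(theta); Area = 0.5 * theta_rad * GZ_max
Step 1 — GZ_max = 1.55 * sin(36°) = 1.55 * 0.587785 = 0.911067 m
Step 2 — theta_rad = 36 * pi/180 = 0.628319 rad
Step 3 — Area = 0.5 * 0.628319 * 0.911067 ≈ 0.28622 m·rad (5 s.f.)

0.28622 m·rad


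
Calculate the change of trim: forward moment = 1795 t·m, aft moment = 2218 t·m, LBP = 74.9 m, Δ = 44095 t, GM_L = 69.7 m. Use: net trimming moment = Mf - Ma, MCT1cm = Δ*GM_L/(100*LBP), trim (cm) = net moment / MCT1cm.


Formula: net trimming moment = Mf - Ma; MCT1cm = Δ*GM_L/(100*LBP); trim = net moment / MCT1cm
Step 1 — net trimming moment = 1795 - 2218 = -423 t·m
Step 2 — MCT1cm = 44095 * 69.7 / (100 * 74.9) = 410.3366 t·m/cm
Step 3 — trim = -423 / 410.3366 ≈ -1.0309 cm (5 s.f.)

-1.0309 cm


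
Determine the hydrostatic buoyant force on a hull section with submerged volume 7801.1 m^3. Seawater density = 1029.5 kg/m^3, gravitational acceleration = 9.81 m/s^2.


Formula: Fb = rho * g * V
Substituting: Fb = 1029.5 * 9.81 * 7801.1
Intermediate: 1029.5 * 9.81 = 10099.395
Result: Fb = 10099.395 * 7801.1 ≈ 78786000 N (5 s.f.)

78786000 N


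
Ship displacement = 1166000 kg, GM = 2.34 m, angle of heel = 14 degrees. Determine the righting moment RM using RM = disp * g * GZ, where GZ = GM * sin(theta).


Formula: GZ = GM * sin(theta); RM = disp * g * GZ
Step 1 — GZ = 2.34 * sin(14°) = 2.34 * 0.241922 = 0.566097 m
Step 2 — RM = 1166000 * 9.81 * 0.566097 ≈ 6475300 N·m (5 s.f.)

6475300 N·m


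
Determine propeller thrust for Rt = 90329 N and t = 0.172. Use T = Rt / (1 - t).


Formula: T = Rt / (1 - t)
Step 1 — (1 - t) = 1 - 0.172 = 0.828
Step 2 — T = 90329 / 0.828 ≈ 109090 N (5 s.f.)

109090 N


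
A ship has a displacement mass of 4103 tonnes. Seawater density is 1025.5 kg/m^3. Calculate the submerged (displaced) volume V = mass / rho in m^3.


Formula: V = mass / rho
Step 1 — convert tonnes to kg: 4103 t * 1000 = 4103000 kg
Step 2 — V = 4103000 / 1025.5 ≈ 4001.0 m^3 (5 s.f.)

4001.0 m^3


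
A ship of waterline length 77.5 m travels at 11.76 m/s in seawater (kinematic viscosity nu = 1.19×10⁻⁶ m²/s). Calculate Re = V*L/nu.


Formula: Re = V * L / nu
Step 1 — V * L = 11.76 * 77.5 = 911.4 m^2/s
Step 2 — Re = 911.4 / 1.19e-6 = 7.66e+08

7.66e+08


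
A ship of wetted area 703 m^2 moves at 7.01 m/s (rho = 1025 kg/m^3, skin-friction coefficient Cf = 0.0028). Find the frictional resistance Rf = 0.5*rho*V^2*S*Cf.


Formula: Rf = 0.5 * rho * V^2 * S * Cf
Step 1 — V^2 = 7.01^2 = 49.1401
Step 2 — 0.5 * rho * V^2 = 0.5 * 1025 * 49.1401 = 25184.30125
Step 3 — Rf = 25184.30125 * 703 * 0.0028 ≈ 49573 N (5 s.f.)

49573 N


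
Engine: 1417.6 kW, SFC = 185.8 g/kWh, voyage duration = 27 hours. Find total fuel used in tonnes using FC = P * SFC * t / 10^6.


Formula: FC (tonnes) = P * SFC * t / 1,000,000
Step 1 — P * SFC * t = 1417.6 * 185.8 * 27 = 7111532.16 g
Step 2 — FC (tonnes) = 7111532.16 / 1,000,000 ≈ 7.1115 tonnes (5 s.f.)

7.1115 tonnes


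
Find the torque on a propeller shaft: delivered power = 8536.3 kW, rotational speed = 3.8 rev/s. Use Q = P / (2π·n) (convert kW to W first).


Formula: Q = P_W / (2 * pi * n)
Step 1 — P_W = 8536.3 kW * 1000 = 8536300.0 W
Step 2 — 2 * pi * n = 2 * pi * 3.8 = 23.876104
Step 3 — Q = 8536300.0 / 23.876104 ≈ 357520 N·m (5 s.f.)

357520 N·m
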